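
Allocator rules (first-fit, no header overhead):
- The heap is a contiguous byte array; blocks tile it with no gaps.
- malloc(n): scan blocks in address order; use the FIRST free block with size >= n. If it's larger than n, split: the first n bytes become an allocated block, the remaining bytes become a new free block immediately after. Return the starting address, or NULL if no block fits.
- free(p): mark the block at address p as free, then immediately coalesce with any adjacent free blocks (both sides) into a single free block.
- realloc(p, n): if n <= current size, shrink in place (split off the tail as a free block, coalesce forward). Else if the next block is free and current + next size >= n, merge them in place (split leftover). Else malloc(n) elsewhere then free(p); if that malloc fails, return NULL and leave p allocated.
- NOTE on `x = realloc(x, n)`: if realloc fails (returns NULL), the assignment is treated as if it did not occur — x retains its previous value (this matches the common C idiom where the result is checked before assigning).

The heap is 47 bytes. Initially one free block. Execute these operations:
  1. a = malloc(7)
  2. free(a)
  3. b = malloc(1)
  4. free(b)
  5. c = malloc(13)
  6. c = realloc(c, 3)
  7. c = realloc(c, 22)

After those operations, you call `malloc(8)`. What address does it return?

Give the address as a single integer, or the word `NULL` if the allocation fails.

Op 1: a = malloc(7) -> a = 0; heap: [0-6 ALLOC][7-46 FREE]
Op 2: free(a) -> (freed a); heap: [0-46 FREE]
Op 3: b = malloc(1) -> b = 0; heap: [0-0 ALLOC][1-46 FREE]
Op 4: free(b) -> (freed b); heap: [0-46 FREE]
Op 5: c = malloc(13) -> c = 0; heap: [0-12 ALLOC][13-46 FREE]
Op 6: c = realloc(c, 3) -> c = 0; heap: [0-2 ALLOC][3-46 FREE]
Op 7: c = realloc(c, 22) -> c = 0; heap: [0-21 ALLOC][22-46 FREE]
malloc(8): first-fit scan over [0-21 ALLOC][22-46 FREE] -> 22

Answer: 22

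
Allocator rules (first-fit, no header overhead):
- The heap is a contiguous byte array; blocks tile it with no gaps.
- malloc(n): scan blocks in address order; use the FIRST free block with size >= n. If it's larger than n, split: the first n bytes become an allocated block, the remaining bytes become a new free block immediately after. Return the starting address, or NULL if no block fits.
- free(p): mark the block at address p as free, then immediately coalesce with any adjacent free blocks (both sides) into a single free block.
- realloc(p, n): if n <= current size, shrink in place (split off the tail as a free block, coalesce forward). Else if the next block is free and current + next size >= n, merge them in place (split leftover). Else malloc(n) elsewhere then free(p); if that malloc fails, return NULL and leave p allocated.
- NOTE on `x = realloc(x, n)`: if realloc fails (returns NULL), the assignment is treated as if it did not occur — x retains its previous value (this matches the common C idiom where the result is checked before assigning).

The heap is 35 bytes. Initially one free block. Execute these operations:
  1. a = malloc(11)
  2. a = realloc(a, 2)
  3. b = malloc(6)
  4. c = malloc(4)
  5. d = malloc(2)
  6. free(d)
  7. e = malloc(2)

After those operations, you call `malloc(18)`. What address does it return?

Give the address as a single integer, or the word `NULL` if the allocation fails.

Op 1: a = malloc(11) -> a = 0; heap: [0-10 ALLOC][11-34 FREE]
Op 2: a = realloc(a, 2) -> a = 0; heap: [0-1 ALLOC][2-34 FREE]
Op 3: b = malloc(6) -> b = 2; heap: [0-1 ALLOC][2-7 ALLOC][8-34 FREE]
Op 4: c = malloc(4) -> c = 8; heap: [0-1 ALLOC][2-7 ALLOC][8-11 ALLOC][12-34 FREE]
Op 5: d = malloc(2) -> d = 12; heap: [0-1 ALLOC][2-7 ALLOC][8-11 ALLOC][12-13 ALLOC][14-34 FREE]
Op 6: free(d) -> (freed d); heap: [0-1 ALLOC][2-7 ALLOC][8-11 ALLOC][12-34 FREE]
Op 7: e = malloc(2) -> e = 12; heap: [0-1 ALLOC][2-7 ALLOC][8-11 ALLOC][12-13 ALLOC][14-34 FREE]
malloc(18): first-fit scan over [0-1 ALLOC][2-7 ALLOC][8-11 ALLOC][12-13 ALLOC][14-34 FREE] -> 14

Answer: 14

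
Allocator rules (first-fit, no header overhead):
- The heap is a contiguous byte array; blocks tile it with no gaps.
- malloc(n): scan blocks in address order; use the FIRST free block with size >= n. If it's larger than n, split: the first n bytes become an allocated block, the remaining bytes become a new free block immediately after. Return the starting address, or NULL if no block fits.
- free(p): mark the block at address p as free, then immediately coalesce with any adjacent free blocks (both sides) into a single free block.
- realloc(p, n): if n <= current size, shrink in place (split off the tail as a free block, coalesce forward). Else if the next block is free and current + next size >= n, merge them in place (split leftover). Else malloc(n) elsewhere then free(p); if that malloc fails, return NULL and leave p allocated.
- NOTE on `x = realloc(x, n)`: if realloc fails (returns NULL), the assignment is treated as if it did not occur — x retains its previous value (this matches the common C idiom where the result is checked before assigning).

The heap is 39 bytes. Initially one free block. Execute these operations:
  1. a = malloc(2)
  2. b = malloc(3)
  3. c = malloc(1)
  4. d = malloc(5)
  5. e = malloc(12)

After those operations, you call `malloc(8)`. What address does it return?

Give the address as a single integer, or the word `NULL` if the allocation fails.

Answer: 23

Derivation:
Op 1: a = malloc(2) -> a = 0; heap: [0-1 ALLOC][2-38 FREE]
Op 2: b = malloc(3) -> b = 2; heap: [0-1 ALLOC][2-4 ALLOC][5-38 FREE]
Op 3: c = malloc(1) -> c = 5; heap: [0-1 ALLOC][2-4 ALLOC][5-5 ALLOC][6-38 FREE]
Op 4: d = malloc(5) -> d = 6; heap: [0-1 ALLOC][2-4 ALLOC][5-5 ALLOC][6-10 ALLOC][11-38 FREE]
Op 5: e = malloc(12) -> e = 11; heap: [0-1 ALLOC][2-4 ALLOC][5-5 ALLOC][6-10 ALLOC][11-22 ALLOC][23-38 FREE]
malloc(8): first-fit scan over [0-1 ALLOC][2-4 ALLOC][5-5 ALLOC][6-10 ALLOC][11-22 ALLOC][23-38 FREE] -> 23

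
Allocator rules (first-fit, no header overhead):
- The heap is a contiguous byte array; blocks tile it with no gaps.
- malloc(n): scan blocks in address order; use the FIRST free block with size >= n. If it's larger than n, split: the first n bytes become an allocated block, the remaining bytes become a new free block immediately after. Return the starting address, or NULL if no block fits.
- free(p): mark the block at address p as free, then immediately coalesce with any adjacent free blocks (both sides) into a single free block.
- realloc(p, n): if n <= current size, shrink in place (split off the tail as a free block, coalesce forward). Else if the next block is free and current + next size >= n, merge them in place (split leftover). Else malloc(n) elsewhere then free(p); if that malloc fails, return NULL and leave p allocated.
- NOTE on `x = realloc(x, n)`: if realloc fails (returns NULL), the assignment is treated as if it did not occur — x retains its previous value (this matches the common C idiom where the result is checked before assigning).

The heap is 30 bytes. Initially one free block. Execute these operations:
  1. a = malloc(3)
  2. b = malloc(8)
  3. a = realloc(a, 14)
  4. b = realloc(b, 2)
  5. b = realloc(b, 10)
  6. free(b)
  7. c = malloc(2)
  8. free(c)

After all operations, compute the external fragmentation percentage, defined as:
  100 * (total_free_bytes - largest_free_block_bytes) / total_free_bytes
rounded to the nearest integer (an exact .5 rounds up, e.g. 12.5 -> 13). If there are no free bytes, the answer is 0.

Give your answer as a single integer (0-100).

Op 1: a = malloc(3) -> a = 0; heap: [0-2 ALLOC][3-29 FREE]
Op 2: b = malloc(8) -> b = 3; heap: [0-2 ALLOC][3-10 ALLOC][11-29 FREE]
Op 3: a = realloc(a, 14) -> a = 11; heap: [0-2 FREE][3-10 ALLOC][11-24 ALLOC][25-29 FREE]
Op 4: b = realloc(b, 2) -> b = 3; heap: [0-2 FREE][3-4 ALLOC][5-10 FREE][11-24 ALLOC][25-29 FREE]
Op 5: b = realloc(b, 10) -> NULL (b unchanged); heap: [0-2 FREE][3-4 ALLOC][5-10 FREE][11-24 ALLOC][25-29 FREE]
Op 6: free(b) -> (freed b); heap: [0-10 FREE][11-24 ALLOC][25-29 FREE]
Op 7: c = malloc(2) -> c = 0; heap: [0-1 ALLOC][2-10 FREE][11-24 ALLOC][25-29 FREE]
Op 8: free(c) -> (freed c); heap: [0-10 FREE][11-24 ALLOC][25-29 FREE]
Free blocks: [11 5] total_free=16 largest=11 -> 100*(16-11)/16 = 500/16 = 31.25 -> rounds to 31

Answer: 31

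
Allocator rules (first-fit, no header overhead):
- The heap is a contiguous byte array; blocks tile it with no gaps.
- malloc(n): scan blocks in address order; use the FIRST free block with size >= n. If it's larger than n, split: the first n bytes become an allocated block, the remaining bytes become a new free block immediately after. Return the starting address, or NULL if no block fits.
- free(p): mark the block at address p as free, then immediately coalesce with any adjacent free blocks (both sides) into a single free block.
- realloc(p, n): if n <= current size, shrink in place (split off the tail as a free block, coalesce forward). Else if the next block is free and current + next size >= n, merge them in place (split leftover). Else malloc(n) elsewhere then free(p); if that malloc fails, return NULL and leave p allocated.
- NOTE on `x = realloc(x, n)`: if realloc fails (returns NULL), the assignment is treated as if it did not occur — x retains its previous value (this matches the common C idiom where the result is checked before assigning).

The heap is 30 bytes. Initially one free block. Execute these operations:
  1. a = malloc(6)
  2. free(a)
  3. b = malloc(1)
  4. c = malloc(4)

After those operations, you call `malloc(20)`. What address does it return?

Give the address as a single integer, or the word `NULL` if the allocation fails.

Answer: 5

Derivation:
Op 1: a = malloc(6) -> a = 0; heap: [0-5 ALLOC][6-29 FREE]
Op 2: free(a) -> (freed a); heap: [0-29 FREE]
Op 3: b = malloc(1) -> b = 0; heap: [0-0 ALLOC][1-29 FREE]
Op 4: c = malloc(4) -> c = 1; heap: [0-0 ALLOC][1-4 ALLOC][5-29 FREE]
malloc(20): first-fit scan over [0-0 ALLOC][1-4 ALLOC][5-29 FREE] -> 5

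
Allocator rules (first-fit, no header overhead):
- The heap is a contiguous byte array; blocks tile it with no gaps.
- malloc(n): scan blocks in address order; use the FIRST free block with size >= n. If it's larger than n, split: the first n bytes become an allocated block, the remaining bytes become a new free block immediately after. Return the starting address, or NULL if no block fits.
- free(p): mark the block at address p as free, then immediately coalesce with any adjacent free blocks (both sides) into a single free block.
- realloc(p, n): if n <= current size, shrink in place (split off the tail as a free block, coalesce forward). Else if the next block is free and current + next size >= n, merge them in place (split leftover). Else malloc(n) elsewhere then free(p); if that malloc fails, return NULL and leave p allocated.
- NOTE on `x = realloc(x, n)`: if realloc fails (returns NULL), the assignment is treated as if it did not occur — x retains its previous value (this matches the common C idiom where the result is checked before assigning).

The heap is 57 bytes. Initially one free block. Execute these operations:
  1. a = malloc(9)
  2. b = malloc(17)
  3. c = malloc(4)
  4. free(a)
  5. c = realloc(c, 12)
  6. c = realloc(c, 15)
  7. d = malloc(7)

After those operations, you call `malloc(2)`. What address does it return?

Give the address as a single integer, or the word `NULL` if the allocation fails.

Answer: 7

Derivation:
Op 1: a = malloc(9) -> a = 0; heap: [0-8 ALLOC][9-56 FREE]
Op 2: b = malloc(17) -> b = 9; heap: [0-8 ALLOC][9-25 ALLOC][26-56 FREE]
Op 3: c = malloc(4) -> c = 26; heap: [0-8 ALLOC][9-25 ALLOC][26-29 ALLOC][30-56 FREE]
Op 4: free(a) -> (freed a); heap: [0-8 FREE][9-25 ALLOC][26-29 ALLOC][30-56 FREE]
Op 5: c = realloc(c, 12) -> c = 26; heap: [0-8 FREE][9-25 ALLOC][26-37 ALLOC][38-56 FREE]
Op 6: c = realloc(c, 15) -> c = 26; heap: [0-8 FREE][9-25 ALLOC][26-40 ALLOC][41-56 FREE]
Op 7: d = malloc(7) -> d = 0; heap: [0-6 ALLOC][7-8 FREE][9-25 ALLOC][26-40 ALLOC][41-56 FREE]
malloc(2): first-fit scan over [0-6 ALLOC][7-8 FREE][9-25 ALLOC][26-40 ALLOC][41-56 FREE] -> 7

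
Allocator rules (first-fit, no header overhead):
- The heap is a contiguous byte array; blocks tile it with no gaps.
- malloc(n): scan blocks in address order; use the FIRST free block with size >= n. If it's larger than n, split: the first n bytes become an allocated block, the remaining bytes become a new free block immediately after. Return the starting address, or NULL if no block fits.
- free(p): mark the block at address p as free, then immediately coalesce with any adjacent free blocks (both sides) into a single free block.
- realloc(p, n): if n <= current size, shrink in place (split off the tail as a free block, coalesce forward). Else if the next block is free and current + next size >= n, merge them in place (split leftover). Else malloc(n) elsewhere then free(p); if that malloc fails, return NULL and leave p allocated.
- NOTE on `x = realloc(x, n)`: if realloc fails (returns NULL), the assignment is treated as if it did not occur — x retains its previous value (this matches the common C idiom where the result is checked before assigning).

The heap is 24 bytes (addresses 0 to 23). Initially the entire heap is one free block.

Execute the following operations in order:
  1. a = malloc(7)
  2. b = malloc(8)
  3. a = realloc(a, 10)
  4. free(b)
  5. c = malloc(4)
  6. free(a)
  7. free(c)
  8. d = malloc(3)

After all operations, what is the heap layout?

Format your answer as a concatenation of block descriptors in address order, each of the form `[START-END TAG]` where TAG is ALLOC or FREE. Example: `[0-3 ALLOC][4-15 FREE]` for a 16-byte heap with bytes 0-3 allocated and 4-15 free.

Op 1: a = malloc(7) -> a = 0; heap: [0-6 ALLOC][7-23 FREE]
Op 2: b = malloc(8) -> b = 7; heap: [0-6 ALLOC][7-14 ALLOC][15-23 FREE]
Op 3: a = realloc(a, 10) -> NULL (a unchanged); heap: [0-6 ALLOC][7-14 ALLOC][15-23 FREE]
Op 4: free(b) -> (freed b); heap: [0-6 ALLOC][7-23 FREE]
Op 5: c = malloc(4) -> c = 7; heap: [0-6 ALLOC][7-10 ALLOC][11-23 FREE]
Op 6: free(a) -> (freed a); heap: [0-6 FREE][7-10 ALLOC][11-23 FREE]
Op 7: free(c) -> (freed c); heap: [0-23 FREE]
Op 8: d = malloc(3) -> d = 0; heap: [0-2 ALLOC][3-23 FREE]

Answer: [0-2 ALLOC][3-23 FREE]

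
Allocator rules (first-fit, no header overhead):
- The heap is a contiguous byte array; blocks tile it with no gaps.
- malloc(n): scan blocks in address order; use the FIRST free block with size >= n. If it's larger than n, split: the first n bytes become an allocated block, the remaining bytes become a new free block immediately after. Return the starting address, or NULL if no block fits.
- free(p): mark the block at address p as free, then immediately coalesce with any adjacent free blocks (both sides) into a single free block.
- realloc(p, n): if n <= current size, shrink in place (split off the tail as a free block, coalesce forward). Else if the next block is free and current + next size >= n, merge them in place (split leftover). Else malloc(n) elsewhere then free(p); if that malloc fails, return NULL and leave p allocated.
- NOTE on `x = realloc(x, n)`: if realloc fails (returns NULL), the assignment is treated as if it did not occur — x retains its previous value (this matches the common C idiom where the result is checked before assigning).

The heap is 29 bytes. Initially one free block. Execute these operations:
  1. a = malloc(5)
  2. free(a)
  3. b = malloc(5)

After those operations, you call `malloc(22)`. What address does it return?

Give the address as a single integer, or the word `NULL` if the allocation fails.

Op 1: a = malloc(5) -> a = 0; heap: [0-4 ALLOC][5-28 FREE]
Op 2: free(a) -> (freed a); heap: [0-28 FREE]
Op 3: b = malloc(5) -> b = 0; heap: [0-4 ALLOC][5-28 FREE]
malloc(22): first-fit scan over [0-4 ALLOC][5-28 FREE] -> 5

Answer: 5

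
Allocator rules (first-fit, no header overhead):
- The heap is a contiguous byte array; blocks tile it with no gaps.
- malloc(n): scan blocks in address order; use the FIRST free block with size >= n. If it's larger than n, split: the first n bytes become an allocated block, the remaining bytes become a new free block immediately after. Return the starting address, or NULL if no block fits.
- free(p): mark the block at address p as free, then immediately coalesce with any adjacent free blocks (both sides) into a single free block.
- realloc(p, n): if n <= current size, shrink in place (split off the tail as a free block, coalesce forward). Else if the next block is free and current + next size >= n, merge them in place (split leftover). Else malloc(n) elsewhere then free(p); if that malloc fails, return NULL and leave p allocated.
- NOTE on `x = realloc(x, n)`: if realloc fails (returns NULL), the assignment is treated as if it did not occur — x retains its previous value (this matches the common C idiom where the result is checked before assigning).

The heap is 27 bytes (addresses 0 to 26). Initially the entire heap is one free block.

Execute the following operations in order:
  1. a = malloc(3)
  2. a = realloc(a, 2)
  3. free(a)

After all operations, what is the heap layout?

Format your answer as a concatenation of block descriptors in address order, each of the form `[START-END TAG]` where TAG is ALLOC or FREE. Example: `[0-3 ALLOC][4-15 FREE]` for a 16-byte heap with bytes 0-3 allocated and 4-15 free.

Op 1: a = malloc(3) -> a = 0; heap: [0-2 ALLOC][3-26 FREE]
Op 2: a = realloc(a, 2) -> a = 0; heap: [0-1 ALLOC][2-26 FREE]
Op 3: free(a) -> (freed a); heap: [0-26 FREE]

Answer: [0-26 FREE]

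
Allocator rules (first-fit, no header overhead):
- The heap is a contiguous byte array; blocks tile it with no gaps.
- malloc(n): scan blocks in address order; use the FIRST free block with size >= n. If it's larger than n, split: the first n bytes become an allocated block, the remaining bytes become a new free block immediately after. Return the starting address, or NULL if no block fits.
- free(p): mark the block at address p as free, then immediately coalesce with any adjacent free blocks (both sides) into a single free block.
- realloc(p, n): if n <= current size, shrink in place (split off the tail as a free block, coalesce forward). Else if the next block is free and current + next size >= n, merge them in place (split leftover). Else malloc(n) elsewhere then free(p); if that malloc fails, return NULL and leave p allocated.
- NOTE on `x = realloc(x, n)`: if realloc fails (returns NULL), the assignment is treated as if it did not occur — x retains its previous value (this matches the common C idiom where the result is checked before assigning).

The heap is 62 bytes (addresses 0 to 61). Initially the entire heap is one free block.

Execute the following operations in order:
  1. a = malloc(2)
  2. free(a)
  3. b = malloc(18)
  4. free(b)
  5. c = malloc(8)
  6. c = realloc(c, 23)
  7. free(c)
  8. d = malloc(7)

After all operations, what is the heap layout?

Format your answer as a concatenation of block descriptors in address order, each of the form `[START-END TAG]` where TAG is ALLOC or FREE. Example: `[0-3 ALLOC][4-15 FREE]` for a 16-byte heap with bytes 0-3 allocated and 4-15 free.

Op 1: a = malloc(2) -> a = 0; heap: [0-1 ALLOC][2-61 FREE]
Op 2: free(a) -> (freed a); heap: [0-61 FREE]
Op 3: b = malloc(18) -> b = 0; heap: [0-17 ALLOC][18-61 FREE]
Op 4: free(b) -> (freed b); heap: [0-61 FREE]
Op 5: c = malloc(8) -> c = 0; heap: [0-7 ALLOC][8-61 FREE]
Op 6: c = realloc(c, 23) -> c = 0; heap: [0-22 ALLOC][23-61 FREE]
Op 7: free(c) -> (freed c); heap: [0-61 FREE]
Op 8: d = malloc(7) -> d = 0; heap: [0-6 ALLOC][7-61 FREE]

Answer: [0-6 ALLOC][7-61 FREE]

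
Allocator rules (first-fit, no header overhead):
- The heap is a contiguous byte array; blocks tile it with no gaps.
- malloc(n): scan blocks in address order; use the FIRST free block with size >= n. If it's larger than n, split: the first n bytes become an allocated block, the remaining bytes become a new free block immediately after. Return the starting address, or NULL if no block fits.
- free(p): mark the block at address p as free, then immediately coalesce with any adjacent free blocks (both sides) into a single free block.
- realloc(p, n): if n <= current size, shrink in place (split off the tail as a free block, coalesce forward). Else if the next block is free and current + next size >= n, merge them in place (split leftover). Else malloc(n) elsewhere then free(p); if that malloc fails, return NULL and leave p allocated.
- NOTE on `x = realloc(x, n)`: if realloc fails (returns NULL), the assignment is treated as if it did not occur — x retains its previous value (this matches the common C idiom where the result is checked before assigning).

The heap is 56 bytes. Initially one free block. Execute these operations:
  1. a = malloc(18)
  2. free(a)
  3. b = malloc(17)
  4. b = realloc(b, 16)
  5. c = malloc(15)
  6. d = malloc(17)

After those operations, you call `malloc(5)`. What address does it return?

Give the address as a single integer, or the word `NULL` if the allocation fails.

Op 1: a = malloc(18) -> a = 0; heap: [0-17 ALLOC][18-55 FREE]
Op 2: free(a) -> (freed a); heap: [0-55 FREE]
Op 3: b = malloc(17) -> b = 0; heap: [0-16 ALLOC][17-55 FREE]
Op 4: b = realloc(b, 16) -> b = 0; heap: [0-15 ALLOC][16-55 FREE]
Op 5: c = malloc(15) -> c = 16; heap: [0-15 ALLOC][16-30 ALLOC][31-55 FREE]
Op 6: d = malloc(17) -> d = 31; heap: [0-15 ALLOC][16-30 ALLOC][31-47 ALLOC][48-55 FREE]
malloc(5): first-fit scan over [0-15 ALLOC][16-30 ALLOC][31-47 ALLOC][48-55 FREE] -> 48

Answer: 48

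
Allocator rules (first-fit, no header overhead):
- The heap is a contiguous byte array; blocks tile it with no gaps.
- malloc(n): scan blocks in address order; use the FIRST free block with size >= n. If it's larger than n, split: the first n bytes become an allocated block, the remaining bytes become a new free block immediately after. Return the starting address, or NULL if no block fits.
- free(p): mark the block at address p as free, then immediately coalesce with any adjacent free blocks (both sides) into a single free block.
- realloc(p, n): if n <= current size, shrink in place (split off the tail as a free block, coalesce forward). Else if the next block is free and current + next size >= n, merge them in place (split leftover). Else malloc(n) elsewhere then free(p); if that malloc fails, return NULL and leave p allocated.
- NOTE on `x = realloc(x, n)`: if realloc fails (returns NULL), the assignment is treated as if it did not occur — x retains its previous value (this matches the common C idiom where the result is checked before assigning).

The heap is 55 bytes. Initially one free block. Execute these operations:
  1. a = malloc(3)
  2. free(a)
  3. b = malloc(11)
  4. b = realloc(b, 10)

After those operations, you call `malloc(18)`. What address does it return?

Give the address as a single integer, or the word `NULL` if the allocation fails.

Answer: 10

Derivation:
Op 1: a = malloc(3) -> a = 0; heap: [0-2 ALLOC][3-54 FREE]
Op 2: free(a) -> (freed a); heap: [0-54 FREE]
Op 3: b = malloc(11) -> b = 0; heap: [0-10 ALLOC][11-54 FREE]
Op 4: b = realloc(b, 10) -> b = 0; heap: [0-9 ALLOC][10-54 FREE]
malloc(18): first-fit scan over [0-9 ALLOC][10-54 FREE] -> 10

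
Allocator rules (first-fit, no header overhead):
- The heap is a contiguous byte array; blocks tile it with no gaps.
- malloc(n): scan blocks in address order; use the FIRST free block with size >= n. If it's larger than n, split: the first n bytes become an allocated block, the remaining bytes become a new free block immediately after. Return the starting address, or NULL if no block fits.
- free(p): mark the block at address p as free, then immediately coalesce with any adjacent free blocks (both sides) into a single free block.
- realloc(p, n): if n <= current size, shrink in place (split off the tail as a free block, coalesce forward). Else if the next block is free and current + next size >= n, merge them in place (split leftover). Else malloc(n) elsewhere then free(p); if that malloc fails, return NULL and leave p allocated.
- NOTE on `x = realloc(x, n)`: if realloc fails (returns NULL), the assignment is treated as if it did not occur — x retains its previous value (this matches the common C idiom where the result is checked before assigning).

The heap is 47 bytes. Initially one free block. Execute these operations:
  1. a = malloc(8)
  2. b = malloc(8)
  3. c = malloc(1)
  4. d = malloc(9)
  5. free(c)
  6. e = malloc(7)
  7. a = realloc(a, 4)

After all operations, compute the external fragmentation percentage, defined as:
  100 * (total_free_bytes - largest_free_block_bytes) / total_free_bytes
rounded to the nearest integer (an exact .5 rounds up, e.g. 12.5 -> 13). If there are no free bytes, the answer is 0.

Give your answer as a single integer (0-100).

Answer: 26

Derivation:
Op 1: a = malloc(8) -> a = 0; heap: [0-7 ALLOC][8-46 FREE]
Op 2: b = malloc(8) -> b = 8; heap: [0-7 ALLOC][8-15 ALLOC][16-46 FREE]
Op 3: c = malloc(1) -> c = 16; heap: [0-7 ALLOC][8-15 ALLOC][16-16 ALLOC][17-46 FREE]
Op 4: d = malloc(9) -> d = 17; heap: [0-7 ALLOC][8-15 ALLOC][16-16 ALLOC][17-25 ALLOC][26-46 FREE]
Op 5: free(c) -> (freed c); heap: [0-7 ALLOC][8-15 ALLOC][16-16 FREE][17-25 ALLOC][26-46 FREE]
Op 6: e = malloc(7) -> e = 26; heap: [0-7 ALLOC][8-15 ALLOC][16-16 FREE][17-25 ALLOC][26-32 ALLOC][33-46 FREE]
Op 7: a = realloc(a, 4) -> a = 0; heap: [0-3 ALLOC][4-7 FREE][8-15 ALLOC][16-16 FREE][17-25 ALLOC][26-32 ALLOC][33-46 FREE]
Free blocks: [4 1 14] total_free=19 largest=14 -> 100*(19-14)/19 = 500/19 ≈ 26.316 -> rounds to 26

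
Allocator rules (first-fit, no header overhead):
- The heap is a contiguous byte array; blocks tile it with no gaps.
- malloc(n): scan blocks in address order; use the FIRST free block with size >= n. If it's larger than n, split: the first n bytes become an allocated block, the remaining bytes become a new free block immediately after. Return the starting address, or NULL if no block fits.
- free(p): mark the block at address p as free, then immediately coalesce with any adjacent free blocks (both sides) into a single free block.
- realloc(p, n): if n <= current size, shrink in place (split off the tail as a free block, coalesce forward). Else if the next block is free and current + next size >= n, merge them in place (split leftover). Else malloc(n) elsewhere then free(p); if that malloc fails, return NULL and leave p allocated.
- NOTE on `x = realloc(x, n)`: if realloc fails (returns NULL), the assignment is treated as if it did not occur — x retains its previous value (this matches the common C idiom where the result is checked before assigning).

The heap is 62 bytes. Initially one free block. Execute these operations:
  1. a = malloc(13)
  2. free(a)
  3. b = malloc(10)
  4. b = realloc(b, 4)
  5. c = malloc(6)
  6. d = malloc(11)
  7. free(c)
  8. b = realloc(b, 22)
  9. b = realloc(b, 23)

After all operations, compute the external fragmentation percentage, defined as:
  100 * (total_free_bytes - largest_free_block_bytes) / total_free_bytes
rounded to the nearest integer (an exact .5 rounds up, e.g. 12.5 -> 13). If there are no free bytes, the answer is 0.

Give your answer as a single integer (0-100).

Op 1: a = malloc(13) -> a = 0; heap: [0-12 ALLOC][13-61 FREE]
Op 2: free(a) -> (freed a); heap: [0-61 FREE]
Op 3: b = malloc(10) -> b = 0; heap: [0-9 ALLOC][10-61 FREE]
Op 4: b = realloc(b, 4) -> b = 0; heap: [0-3 ALLOC][4-61 FREE]
Op 5: c = malloc(6) -> c = 4; heap: [0-3 ALLOC][4-9 ALLOC][10-61 FREE]
Op 6: d = malloc(11) -> d = 10; heap: [0-3 ALLOC][4-9 ALLOC][10-20 ALLOC][21-61 FREE]
Op 7: free(c) -> (freed c); heap: [0-3 ALLOC][4-9 FREE][10-20 ALLOC][21-61 FREE]
Op 8: b = realloc(b, 22) -> b = 21; heap: [0-9 FREE][10-20 ALLOC][21-42 ALLOC][43-61 FREE]
Op 9: b = realloc(b, 23) -> b = 21; heap: [0-9 FREE][10-20 ALLOC][21-43 ALLOC][44-61 FREE]
Free blocks: [10 18] total_free=28 largest=18 -> 100*(28-18)/28 = 1000/28 ≈ 35.714 -> rounds to 36

Answer: 36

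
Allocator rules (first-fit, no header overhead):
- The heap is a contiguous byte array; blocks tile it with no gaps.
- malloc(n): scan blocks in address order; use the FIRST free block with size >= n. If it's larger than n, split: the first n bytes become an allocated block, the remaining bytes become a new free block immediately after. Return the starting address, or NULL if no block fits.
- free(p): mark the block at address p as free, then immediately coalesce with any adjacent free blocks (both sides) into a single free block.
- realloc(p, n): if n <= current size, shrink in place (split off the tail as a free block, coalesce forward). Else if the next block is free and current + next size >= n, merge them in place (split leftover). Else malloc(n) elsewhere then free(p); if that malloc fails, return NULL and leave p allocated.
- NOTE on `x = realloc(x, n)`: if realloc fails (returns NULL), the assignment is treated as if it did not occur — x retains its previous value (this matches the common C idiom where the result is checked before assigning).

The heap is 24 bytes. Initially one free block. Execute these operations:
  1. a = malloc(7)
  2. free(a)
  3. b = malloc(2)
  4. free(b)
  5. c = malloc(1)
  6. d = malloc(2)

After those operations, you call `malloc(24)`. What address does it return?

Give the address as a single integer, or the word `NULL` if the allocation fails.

Op 1: a = malloc(7) -> a = 0; heap: [0-6 ALLOC][7-23 FREE]
Op 2: free(a) -> (freed a); heap: [0-23 FREE]
Op 3: b = malloc(2) -> b = 0; heap: [0-1 ALLOC][2-23 FREE]
Op 4: free(b) -> (freed b); heap: [0-23 FREE]
Op 5: c = malloc(1) -> c = 0; heap: [0-0 ALLOC][1-23 FREE]
Op 6: d = malloc(2) -> d = 1; heap: [0-0 ALLOC][1-2 ALLOC][3-23 FREE]
malloc(24): first-fit scan over [0-0 ALLOC][1-2 ALLOC][3-23 FREE] -> NULL

Answer: NULL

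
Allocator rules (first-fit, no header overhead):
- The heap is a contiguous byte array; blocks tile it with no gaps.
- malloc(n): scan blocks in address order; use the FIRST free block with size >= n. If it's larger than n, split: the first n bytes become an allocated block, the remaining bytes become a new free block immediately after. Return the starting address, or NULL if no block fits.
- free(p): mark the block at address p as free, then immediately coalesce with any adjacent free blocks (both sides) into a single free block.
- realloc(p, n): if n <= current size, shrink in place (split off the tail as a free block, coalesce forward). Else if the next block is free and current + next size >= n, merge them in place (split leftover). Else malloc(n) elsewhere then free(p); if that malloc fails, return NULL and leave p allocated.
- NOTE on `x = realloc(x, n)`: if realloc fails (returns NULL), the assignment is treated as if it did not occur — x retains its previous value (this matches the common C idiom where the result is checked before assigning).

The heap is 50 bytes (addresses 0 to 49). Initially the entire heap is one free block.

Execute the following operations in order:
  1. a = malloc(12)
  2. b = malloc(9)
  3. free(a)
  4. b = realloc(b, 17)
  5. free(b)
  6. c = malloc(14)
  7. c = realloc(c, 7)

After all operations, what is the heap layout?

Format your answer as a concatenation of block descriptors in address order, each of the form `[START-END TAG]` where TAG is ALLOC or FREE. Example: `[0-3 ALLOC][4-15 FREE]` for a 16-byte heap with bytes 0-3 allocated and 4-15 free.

Op 1: a = malloc(12) -> a = 0; heap: [0-11 ALLOC][12-49 FREE]
Op 2: b = malloc(9) -> b = 12; heap: [0-11 ALLOC][12-20 ALLOC][21-49 FREE]
Op 3: free(a) -> (freed a); heap: [0-11 FREE][12-20 ALLOC][21-49 FREE]
Op 4: b = realloc(b, 17) -> b = 12; heap: [0-11 FREE][12-28 ALLOC][29-49 FREE]
Op 5: free(b) -> (freed b); heap: [0-49 FREE]
Op 6: c = malloc(14) -> c = 0; heap: [0-13 ALLOC][14-49 FREE]
Op 7: c = realloc(c, 7) -> c = 0; heap: [0-6 ALLOC][7-49 FREE]

Answer: [0-6 ALLOC][7-49 FREE]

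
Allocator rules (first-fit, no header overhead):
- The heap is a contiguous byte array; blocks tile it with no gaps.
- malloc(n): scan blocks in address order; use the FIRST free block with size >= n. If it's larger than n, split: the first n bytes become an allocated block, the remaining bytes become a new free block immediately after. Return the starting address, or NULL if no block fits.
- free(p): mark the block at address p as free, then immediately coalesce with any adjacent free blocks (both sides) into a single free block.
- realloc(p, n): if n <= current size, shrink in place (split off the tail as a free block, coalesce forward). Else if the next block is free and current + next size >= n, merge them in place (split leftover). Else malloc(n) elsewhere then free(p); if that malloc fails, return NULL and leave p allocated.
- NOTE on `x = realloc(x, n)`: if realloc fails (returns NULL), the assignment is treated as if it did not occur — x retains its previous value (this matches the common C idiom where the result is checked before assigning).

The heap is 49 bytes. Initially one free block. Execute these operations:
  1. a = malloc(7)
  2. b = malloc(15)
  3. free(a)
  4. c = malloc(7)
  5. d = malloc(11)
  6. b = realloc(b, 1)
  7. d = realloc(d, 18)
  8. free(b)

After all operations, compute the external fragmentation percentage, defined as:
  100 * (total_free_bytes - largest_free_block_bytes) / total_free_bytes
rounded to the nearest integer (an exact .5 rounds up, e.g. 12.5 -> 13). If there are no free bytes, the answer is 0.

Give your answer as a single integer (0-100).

Answer: 38

Derivation:
Op 1: a = malloc(7) -> a = 0; heap: [0-6 ALLOC][7-48 FREE]
Op 2: b = malloc(15) -> b = 7; heap: [0-6 ALLOC][7-21 ALLOC][22-48 FREE]
Op 3: free(a) -> (freed a); heap: [0-6 FREE][7-21 ALLOC][22-48 FREE]
Op 4: c = malloc(7) -> c = 0; heap: [0-6 ALLOC][7-21 ALLOC][22-48 FREE]
Op 5: d = malloc(11) -> d = 22; heap: [0-6 ALLOC][7-21 ALLOC][22-32 ALLOC][33-48 FREE]
Op 6: b = realloc(b, 1) -> b = 7; heap: [0-6 ALLOC][7-7 ALLOC][8-21 FREE][22-32 ALLOC][33-48 FREE]
Op 7: d = realloc(d, 18) -> d = 22; heap: [0-6 ALLOC][7-7 ALLOC][8-21 FREE][22-39 ALLOC][40-48 FREE]
Op 8: free(b) -> (freed b); heap: [0-6 ALLOC][7-21 FREE][22-39 ALLOC][40-48 FREE]
Free blocks: [15 9] total_free=24 largest=15 -> 100*(24-15)/24 = 900/24 = 37.5 -> rounds to 38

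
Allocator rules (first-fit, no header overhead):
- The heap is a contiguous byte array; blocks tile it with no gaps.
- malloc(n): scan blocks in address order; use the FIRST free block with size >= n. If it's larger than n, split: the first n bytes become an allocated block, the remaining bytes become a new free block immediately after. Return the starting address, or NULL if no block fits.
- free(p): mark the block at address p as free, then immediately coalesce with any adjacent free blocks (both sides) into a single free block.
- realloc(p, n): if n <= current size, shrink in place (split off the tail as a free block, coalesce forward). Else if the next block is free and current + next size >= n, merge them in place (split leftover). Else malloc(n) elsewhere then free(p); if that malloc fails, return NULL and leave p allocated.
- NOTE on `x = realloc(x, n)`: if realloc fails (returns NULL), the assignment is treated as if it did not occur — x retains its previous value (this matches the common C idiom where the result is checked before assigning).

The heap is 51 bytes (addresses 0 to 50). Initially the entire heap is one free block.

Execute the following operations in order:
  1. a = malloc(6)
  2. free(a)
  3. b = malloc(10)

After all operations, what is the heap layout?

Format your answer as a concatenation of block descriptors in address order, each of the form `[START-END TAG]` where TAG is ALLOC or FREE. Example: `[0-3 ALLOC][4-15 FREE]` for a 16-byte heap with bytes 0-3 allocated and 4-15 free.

Op 1: a = malloc(6) -> a = 0; heap: [0-5 ALLOC][6-50 FREE]
Op 2: free(a) -> (freed a); heap: [0-50 FREE]
Op 3: b = malloc(10) -> b = 0; heap: [0-9 ALLOC][10-50 FREE]

Answer: [0-9 ALLOC][10-50 FREE]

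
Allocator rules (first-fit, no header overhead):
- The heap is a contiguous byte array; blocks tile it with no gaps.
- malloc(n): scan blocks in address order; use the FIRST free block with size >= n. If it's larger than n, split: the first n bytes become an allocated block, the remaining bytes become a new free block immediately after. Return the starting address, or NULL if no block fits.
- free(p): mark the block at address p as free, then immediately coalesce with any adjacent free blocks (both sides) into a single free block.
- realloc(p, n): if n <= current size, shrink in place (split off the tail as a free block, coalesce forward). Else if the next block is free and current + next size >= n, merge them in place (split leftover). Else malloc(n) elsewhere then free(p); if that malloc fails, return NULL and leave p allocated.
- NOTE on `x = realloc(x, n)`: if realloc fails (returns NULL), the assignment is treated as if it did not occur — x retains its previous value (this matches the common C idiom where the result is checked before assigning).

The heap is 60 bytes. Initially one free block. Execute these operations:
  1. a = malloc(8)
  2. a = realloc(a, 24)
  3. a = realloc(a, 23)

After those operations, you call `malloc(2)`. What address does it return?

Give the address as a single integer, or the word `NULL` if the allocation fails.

Answer: 23

Derivation:
Op 1: a = malloc(8) -> a = 0; heap: [0-7 ALLOC][8-59 FREE]
Op 2: a = realloc(a, 24) -> a = 0; heap: [0-23 ALLOC][24-59 FREE]
Op 3: a = realloc(a, 23) -> a = 0; heap: [0-22 ALLOC][23-59 FREE]
malloc(2): first-fit scan over [0-22 ALLOC][23-59 FREE] -> 23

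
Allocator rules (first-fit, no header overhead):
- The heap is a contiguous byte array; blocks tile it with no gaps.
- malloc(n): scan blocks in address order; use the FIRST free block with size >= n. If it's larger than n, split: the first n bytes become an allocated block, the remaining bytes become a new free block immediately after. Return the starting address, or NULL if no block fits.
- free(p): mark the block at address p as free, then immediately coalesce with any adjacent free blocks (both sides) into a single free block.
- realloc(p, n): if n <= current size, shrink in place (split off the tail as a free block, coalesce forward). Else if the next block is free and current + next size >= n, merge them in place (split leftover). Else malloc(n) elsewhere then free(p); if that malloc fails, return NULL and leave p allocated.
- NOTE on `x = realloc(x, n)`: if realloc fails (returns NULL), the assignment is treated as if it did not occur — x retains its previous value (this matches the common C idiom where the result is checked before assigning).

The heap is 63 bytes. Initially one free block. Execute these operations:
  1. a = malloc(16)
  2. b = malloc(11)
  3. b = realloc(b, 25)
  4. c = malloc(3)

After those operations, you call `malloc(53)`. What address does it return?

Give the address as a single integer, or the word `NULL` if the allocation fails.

Answer: NULL

Derivation:
Op 1: a = malloc(16) -> a = 0; heap: [0-15 ALLOC][16-62 FREE]
Op 2: b = malloc(11) -> b = 16; heap: [0-15 ALLOC][16-26 ALLOC][27-62 FREE]
Op 3: b = realloc(b, 25) -> b = 16; heap: [0-15 ALLOC][16-40 ALLOC][41-62 FREE]
Op 4: c = malloc(3) -> c = 41; heap: [0-15 ALLOC][16-40 ALLOC][41-43 ALLOC][44-62 FREE]
malloc(53): first-fit scan over [0-15 ALLOC][16-40 ALLOC][41-43 ALLOC][44-62 FREE] -> NULL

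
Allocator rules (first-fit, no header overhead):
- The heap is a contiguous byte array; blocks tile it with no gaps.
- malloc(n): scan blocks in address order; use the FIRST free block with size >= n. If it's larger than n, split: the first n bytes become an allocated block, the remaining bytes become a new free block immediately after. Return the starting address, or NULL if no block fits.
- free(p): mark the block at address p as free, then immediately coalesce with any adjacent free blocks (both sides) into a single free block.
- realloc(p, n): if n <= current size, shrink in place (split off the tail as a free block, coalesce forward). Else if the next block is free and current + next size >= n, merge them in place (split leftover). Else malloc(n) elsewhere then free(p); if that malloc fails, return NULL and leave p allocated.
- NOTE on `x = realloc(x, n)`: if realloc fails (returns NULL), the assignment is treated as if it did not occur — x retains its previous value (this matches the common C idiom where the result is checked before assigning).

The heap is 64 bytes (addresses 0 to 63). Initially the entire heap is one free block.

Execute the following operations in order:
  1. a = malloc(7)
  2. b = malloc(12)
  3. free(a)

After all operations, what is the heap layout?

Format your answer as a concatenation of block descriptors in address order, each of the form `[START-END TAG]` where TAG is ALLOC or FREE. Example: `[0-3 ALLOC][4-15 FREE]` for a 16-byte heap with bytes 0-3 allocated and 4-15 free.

Answer: [0-6 FREE][7-18 ALLOC][19-63 FREE]

Derivation:
Op 1: a = malloc(7) -> a = 0; heap: [0-6 ALLOC][7-63 FREE]
Op 2: b = malloc(12) -> b = 7; heap: [0-6 ALLOC][7-18 ALLOC][19-63 FREE]
Op 3: free(a) -> (freed a); heap: [0-6 FREE][7-18 ALLOC][19-63 FREE]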